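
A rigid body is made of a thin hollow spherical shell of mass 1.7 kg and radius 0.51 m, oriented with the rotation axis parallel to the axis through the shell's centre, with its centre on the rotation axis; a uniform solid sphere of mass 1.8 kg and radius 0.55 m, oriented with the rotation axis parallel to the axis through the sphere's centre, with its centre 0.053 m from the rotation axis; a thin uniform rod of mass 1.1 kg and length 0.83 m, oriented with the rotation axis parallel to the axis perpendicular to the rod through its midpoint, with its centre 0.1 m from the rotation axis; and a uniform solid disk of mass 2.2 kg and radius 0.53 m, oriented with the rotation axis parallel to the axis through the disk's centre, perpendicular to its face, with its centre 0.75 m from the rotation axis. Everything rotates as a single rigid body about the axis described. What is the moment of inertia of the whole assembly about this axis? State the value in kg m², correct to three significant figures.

2.14

Spherical shell: I_cm = (2/3)MR² = (2/3)(1.7)(0.51)² = 0.29478 kg m²; axis through the centre, so I = 0.29478 kg m².
Solid sphere: I_cm = (2/5)MR² = (2/5)(1.8)(0.55)² = 0.2178 kg m²; centre at d = 0.053 m, so I = I_cm + Md² gives I = 0.2178 + (1.8)(0.053)² = 0.22286 kg m².
Thin rod: I_cm = (1/12)ML² = (1/12)(1.1)(0.83)² = 0.063149 kg m²; centre at d = 0.1 m, so I = I_cm + Md² gives I = 0.063149 + (1.1)(0.1)² = 0.074149 kg m².
Solid disk: I_cm = (1/2)MR² = (1/2)(2.2)(0.53)² = 0.30899 kg m²; centre at d = 0.75 m, so I = I_cm + Md² gives I = 0.30899 + (2.2)(0.75)² = 1.5465 kg m².
Total I = 0.29478 + 0.22286 + 0.074149 + 1.5465 = 2.1383 kg m².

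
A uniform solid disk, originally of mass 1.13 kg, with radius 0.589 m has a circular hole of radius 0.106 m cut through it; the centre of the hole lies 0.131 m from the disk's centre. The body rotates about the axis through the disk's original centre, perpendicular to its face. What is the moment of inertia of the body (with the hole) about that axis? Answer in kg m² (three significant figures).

0.195

Unpierced body about its centre: I₀ = (1/2)MR² = (1/2)(1.13)(0.589)² = 0.19601 kg m².
The removed disk has mass m = M·(r/R)² = (1.13)(0.106/0.589)² = 0.036598 kg (same uniform areal density).
Its moment of inertia about the rotation axis (parallel-axis theorem): I_hole = (1/2)mr² + md² = (1/2)(0.036598)(0.106)² + (0.036598)(0.131)² = 0.00083367 kg m².
Treating the hole as negative mass, I = I₀ − I_hole = 0.19601 − 0.00083367 = 0.19518 kg m².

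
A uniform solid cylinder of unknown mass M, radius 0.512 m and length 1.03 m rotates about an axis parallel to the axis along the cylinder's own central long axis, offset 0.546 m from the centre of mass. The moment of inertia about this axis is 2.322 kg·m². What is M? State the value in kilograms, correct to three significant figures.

5.41

I = I_cm + Md² = (1/2)MR² + Md² = M·[0.5·(0.512)² + (0.546)²] = M·0.42919.
So M = 2.322 / 0.42919 = 5.4102 kg.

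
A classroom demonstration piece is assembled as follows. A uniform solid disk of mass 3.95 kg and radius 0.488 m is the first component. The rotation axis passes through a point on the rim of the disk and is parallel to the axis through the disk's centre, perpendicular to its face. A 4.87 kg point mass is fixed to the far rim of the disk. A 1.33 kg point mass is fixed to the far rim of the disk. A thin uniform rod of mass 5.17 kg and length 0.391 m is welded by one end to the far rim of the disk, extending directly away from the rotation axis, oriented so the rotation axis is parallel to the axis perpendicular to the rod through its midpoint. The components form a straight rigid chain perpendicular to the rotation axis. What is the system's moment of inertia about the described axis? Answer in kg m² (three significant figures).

14.5

Solid disk: I_cm = (1/2)MR² = (1/2)(3.95)(0.488)² = 0.47033 kg m²; centre at d = 0.488 m, so I = I_cm + Md² gives I = 0.47033 + (3.95)(0.488)² = 1.411 kg m².
Point mass: I_cm = 0; centre at d = 0.488 + 0.488 = 0.976 m, so I = I_cm + Md² gives I = 0 + (4.87)(0.976)² = 4.639 kg m².
Point mass: I_cm = 0; centre at d = 0.488 + 0.488 = 0.976 m, so I = I_cm + Md² gives I = 0 + (1.33)(0.976)² = 1.2669 kg m².
Thin rod: I_cm = (1/12)ML² = (1/12)(5.17)(0.391)² = 0.065866 kg m²; centre at d = 0.488 + 0.488 + 0.1955 = 1.1715 m, so I = I_cm + Md² gives I = 0.065866 + (5.17)(1.1715)² = 7.1612 kg m².
Total I = 1.411 + 4.639 + 1.2669 + 7.1612 = 14.478 kg m².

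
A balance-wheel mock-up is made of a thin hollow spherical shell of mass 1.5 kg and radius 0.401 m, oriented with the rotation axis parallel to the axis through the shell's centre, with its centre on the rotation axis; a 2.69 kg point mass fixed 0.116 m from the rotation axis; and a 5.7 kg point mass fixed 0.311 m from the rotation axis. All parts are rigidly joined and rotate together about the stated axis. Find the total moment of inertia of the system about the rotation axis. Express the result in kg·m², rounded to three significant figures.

Spherical shell: I_cm = (2/3)MR² = (2/3)(1.5)(0.401)² = 0.1608 kg·m²; axis through the centre, so I = 0.1608 kg·m².
Point mass: I_cm = 0; centre at d = 0.116 m, so the parallel axis theorem gives I = 0 + (2.69)(0.116)² = 0.036197 kg·m².
Point mass: I_cm = 0; centre at d = 0.311 m, so the parallel axis theorem gives I = 0 + (5.7)(0.311)² = 0.55131 kg·m².
Total I = 0.1608 + 0.036197 + 0.55131 = 0.74831 kg·m².

0.748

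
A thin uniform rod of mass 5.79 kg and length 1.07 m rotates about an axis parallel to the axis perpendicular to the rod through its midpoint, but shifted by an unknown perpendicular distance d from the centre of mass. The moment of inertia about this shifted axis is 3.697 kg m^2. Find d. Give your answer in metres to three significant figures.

About the centre-of-mass axis, I_cm = (1/12)ML² = (1/12)(5.79)(1.07)² = 0.55241 kg m^2.
Parallel axis theorem: I = I_cm + Md², so Md² = 3.697 − 0.55241 = 3.1446 kg m^2.
d = √(3.1446 / 5.79) = 0.73696 m.

0.737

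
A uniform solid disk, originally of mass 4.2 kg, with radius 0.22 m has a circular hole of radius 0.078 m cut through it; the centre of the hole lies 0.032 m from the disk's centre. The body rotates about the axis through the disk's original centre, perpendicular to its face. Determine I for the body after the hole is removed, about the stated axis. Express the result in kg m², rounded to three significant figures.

Unpierced body about its centre: I₀ = (1/2)MR² = (1/2)(4.2)(0.22)² = 0.10164 kg m².
The removed disk has mass m = M·(r/R)² = (4.2)(0.078/0.22)² = 0.52795 kg (same uniform areal density).
Its moment of inertia about the rotation axis (parallel-axis theorem): I_hole = (1/2)mr² + md² = (1/2)(0.52795)(0.078)² + (0.52795)(0.032)² = 0.0021466 kg m².
Treating the hole as negative mass, I = I₀ − I_hole = 0.10164 − 0.0021466 = 0.099493 kg m².

0.0995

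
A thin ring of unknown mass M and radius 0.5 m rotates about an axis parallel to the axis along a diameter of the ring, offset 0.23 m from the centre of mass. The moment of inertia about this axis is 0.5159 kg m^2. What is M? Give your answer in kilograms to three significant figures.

2.90

I = I_cm + Md² = (1/2)MR² + Md² = M·[0.5·(0.5)² + (0.23)²] = M·0.1779.
So M = 0.5159 / 0.1779 = 2.8999 kg.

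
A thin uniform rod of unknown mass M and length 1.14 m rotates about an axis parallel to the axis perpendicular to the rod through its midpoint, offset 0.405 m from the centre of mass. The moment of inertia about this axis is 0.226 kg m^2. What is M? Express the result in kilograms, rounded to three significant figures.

I = I_cm + Md² = (1/12)ML² + Md² = M·[0.0833333·(1.14)² + (0.405)²] = M·0.27233.
So M = 0.226 / 0.27233 = 0.82989 kg.

0.830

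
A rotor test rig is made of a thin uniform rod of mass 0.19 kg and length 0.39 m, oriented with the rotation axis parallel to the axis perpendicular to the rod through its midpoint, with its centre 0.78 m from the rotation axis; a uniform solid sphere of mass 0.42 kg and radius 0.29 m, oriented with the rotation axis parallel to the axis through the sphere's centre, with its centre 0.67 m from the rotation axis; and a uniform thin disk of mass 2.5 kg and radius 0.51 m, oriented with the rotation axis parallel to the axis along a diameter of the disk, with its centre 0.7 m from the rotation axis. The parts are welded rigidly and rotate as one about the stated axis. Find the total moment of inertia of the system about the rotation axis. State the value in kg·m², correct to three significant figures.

Thin rod: I_cm = (1/12)ML² = (1/12)(0.19)(0.39)² = 0.0024082 kg·m²; centre at d = 0.78 m, so I = I_cm + Md² gives I = 0.0024082 + (0.19)(0.78)² = 0.118 kg·m².
Solid sphere: I_cm = (2/5)MR² = (2/5)(0.42)(0.29)² = 0.014129 kg·m²; centre at d = 0.67 m, so I = I_cm + Md² gives I = 0.014129 + (0.42)(0.67)² = 0.20267 kg·m².
Thin disk: I_cm = (1/4)MR² = (1/4)(2.5)(0.51)² = 0.16256 kg·m²; centre at d = 0.7 m, so I = I_cm + Md² gives I = 0.16256 + (2.5)(0.7)² = 1.3876 kg·m².
Total I = 0.118 + 0.20267 + 1.3876 = 1.7082 kg·m².

1.71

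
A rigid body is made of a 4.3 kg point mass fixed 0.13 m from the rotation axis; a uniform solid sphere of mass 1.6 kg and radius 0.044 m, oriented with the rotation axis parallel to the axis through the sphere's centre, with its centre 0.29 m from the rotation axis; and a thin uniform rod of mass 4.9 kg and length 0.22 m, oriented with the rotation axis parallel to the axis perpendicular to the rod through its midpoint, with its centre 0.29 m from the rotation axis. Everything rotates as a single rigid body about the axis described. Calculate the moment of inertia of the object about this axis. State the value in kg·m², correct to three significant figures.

0.640

Point mass: I_cm = 0; centre at d = 0.13 m, so the parallel axis theorem gives I = 0 + (4.3)(0.13)² = 0.07267 kg·m².
Solid sphere: I_cm = (2/5)MR² = (2/5)(1.6)(0.044)² = 0.001239 kg·m²; centre at d = 0.29 m, so the parallel axis theorem gives I = 0.001239 + (1.6)(0.29)² = 0.1358 kg·m².
Thin rod: I_cm = (1/12)ML² = (1/12)(4.9)(0.22)² = 0.019763 kg·m²; centre at d = 0.29 m, so the parallel axis theorem gives I = 0.019763 + (4.9)(0.29)² = 0.43185 kg·m².
Total I = 0.07267 + 0.1358 + 0.43185 = 0.64032 kg·m².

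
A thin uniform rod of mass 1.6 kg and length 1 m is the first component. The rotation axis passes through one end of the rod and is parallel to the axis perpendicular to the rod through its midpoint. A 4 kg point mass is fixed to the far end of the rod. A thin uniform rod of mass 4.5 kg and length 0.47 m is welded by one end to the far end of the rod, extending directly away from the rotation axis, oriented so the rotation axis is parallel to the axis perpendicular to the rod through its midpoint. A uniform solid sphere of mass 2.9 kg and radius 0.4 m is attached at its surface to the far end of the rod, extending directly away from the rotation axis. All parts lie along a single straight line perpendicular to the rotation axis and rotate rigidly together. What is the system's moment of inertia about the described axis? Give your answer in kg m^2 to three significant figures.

Thin rod: I_cm = (1/12)ML² = (1/12)(1.6)(1)² = 0.13333 kg m^2; centre at d = 0.5 m, so the parallel axis theorem gives I = 0.13333 + (1.6)(0.5)² = 0.53333 kg m^2.
Point mass: I_cm = 0; centre at d = 0.5 + 0.5 = 1 m, so the parallel axis theorem gives I = 0 + (4)(1)² = 4 kg m^2.
Thin rod: I_cm = (1/12)ML² = (1/12)(4.5)(0.47)² = 0.082837 kg m^2; centre at d = 0.5 + 0.5 + 0.235 = 1.235 m, so the parallel axis theorem gives I = 0.082837 + (4.5)(1.235)² = 6.9463 kg m^2.
Solid sphere: I_cm = (2/5)MR² = (2/5)(2.9)(0.4)² = 0.1856 kg m^2; centre at d = 0.5 + 0.5 + 0.235 + 0.235 + 0.4 = 1.87 m, so the parallel axis theorem gives I = 0.1856 + (2.9)(1.87)² = 10.327 kg m^2.
Total I = 0.53333 + 4 + 6.9463 + 10.327 = 21.806 kg m^2.

21.8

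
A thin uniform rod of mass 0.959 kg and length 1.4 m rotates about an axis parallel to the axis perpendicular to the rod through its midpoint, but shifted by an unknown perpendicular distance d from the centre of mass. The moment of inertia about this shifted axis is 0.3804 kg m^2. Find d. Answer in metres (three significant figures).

About the centre-of-mass axis, I_cm = (1/12)ML² = (1/12)(0.959)(1.4)² = 0.15664 kg m^2.
Parallel axis theorem: I = I_cm + Md², so Md² = 0.3804 − 0.15664 = 0.22376 kg m^2.
d = √(0.22376 / 0.959) = 0.48304 m.

0.483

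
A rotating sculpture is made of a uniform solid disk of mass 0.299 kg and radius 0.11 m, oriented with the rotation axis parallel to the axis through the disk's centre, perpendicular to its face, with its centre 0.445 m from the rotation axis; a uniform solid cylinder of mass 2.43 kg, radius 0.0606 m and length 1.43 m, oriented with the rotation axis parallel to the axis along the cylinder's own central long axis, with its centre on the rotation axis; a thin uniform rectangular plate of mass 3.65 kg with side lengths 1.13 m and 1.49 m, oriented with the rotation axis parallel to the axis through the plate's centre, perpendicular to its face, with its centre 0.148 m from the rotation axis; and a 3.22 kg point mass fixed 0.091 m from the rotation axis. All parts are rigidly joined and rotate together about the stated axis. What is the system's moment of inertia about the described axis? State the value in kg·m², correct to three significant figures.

Solid disk: I_cm = (1/2)MR² = (1/2)(0.299)(0.11)² = 0.0018089 kg·m²; centre at d = 0.445 m, so the parallel axis theorem gives I = 0.0018089 + (0.299)(0.445)² = 0.061018 kg·m².
Solid cylinder: I_cm = (1/2)MR² = (1/2)(2.43)(0.0606)² = 0.0044619 kg·m²; axis through the centre, so I = 0.0044619 kg·m².
Rectangular plate: I_cm = (1/12)M(a²+b²) = (1/12)(3.65)[(1.13)² + (1.49)²] = 1.0637 kg·m²; centre at d = 0.148 m, so the parallel axis theorem gives I = 1.0637 + (3.65)(0.148)² = 1.1436 kg·m².
Point mass: I_cm = 0; centre at d = 0.091 m, so the parallel axis theorem gives I = 0 + (3.22)(0.091)² = 0.026665 kg·m².
Total I = 0.061018 + 0.0044619 + 1.1436 + 0.026665 = 1.2358 kg·m².

1.24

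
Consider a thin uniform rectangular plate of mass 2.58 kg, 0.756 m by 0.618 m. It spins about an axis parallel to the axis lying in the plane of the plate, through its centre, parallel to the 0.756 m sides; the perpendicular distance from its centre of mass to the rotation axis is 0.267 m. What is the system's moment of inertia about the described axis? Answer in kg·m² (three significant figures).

0.266

I_cm = (1/12)Mb² = (1/12)(2.58)(0.618)² = 0.082114 kg·m²; centre at d = 0.267 m, so I = I_cm + Md² gives I = 0.082114 + (2.58)(0.267)² = 0.26604 kg·m².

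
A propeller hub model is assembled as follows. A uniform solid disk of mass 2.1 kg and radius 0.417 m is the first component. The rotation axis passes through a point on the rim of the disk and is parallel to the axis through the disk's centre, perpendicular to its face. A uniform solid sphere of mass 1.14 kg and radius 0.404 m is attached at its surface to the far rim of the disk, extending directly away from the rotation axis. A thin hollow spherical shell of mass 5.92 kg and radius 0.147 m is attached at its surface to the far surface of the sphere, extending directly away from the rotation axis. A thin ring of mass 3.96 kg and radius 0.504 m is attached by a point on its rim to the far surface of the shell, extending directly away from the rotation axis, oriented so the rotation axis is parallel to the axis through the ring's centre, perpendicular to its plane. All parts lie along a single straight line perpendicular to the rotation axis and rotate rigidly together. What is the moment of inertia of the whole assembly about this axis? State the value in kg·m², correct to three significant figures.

46.0

Solid disk: I_cm = (1/2)MR² = (1/2)(2.1)(0.417)² = 0.18258 kg·m²; centre at d = 0.417 m, so I = I_cm + Md² gives I = 0.18258 + (2.1)(0.417)² = 0.54775 kg·m².
Solid sphere: I_cm = (2/5)MR² = (2/5)(1.14)(0.404)² = 0.074426 kg·m²; centre at d = 0.417 + 0.417 + 0.404 = 1.238 m, so I = I_cm + Md² gives I = 0.074426 + (1.14)(1.238)² = 1.8216 kg·m².
Spherical shell: I_cm = (2/3)MR² = (2/3)(5.92)(0.147)² = 0.085284 kg·m²; centre at d = 0.417 + 0.417 + 0.404 + 0.404 + 0.147 = 1.789 m, so I = I_cm + Md² gives I = 0.085284 + (5.92)(1.789)² = 19.032 kg·m².
Thin ring: I_cm = MR² = (3.96)(0.504)² = 1.0059 kg·m²; centre at d = 0.417 + 0.417 + 0.404 + 0.404 + 0.147 + 0.147 + 0.504 = 2.44 m, so I = I_cm + Md² gives I = 1.0059 + (3.96)(2.44)² = 24.582 kg·m².
Total I = 0.54775 + 1.8216 + 19.032 + 24.582 = 45.984 kg·m².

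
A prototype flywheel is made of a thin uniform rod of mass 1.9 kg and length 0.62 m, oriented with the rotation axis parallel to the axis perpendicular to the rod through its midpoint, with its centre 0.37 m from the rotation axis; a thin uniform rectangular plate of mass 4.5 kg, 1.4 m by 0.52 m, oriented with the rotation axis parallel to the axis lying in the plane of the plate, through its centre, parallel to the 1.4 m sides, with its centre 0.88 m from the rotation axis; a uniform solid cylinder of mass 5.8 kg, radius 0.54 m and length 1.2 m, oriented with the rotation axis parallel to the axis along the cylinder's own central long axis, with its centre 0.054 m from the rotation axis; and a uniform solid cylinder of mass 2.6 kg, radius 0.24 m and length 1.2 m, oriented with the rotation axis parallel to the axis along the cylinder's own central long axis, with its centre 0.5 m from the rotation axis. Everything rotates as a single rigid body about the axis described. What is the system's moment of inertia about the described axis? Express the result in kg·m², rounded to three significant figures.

Thin rod: I_cm = (1/12)ML² = (1/12)(1.9)(0.62)² = 0.060863 kg·m²; centre at d = 0.37 m, so I = I_cm + Md² gives I = 0.060863 + (1.9)(0.37)² = 0.32097 kg·m².
Rectangular plate: I_cm = (1/12)Mb² = (1/12)(4.5)(0.52)² = 0.1014 kg·m²; centre at d = 0.88 m, so I = I_cm + Md² gives I = 0.1014 + (4.5)(0.88)² = 3.5862 kg·m².
Solid cylinder: I_cm = (1/2)MR² = (1/2)(5.8)(0.54)² = 0.84564 kg·m²; centre at d = 0.054 m, so I = I_cm + Md² gives I = 0.84564 + (5.8)(0.054)² = 0.86255 kg·m².
Solid cylinder: I_cm = (1/2)MR² = (1/2)(2.6)(0.24)² = 0.07488 kg·m²; centre at d = 0.5 m, so I = I_cm + Md² gives I = 0.07488 + (2.6)(0.5)² = 0.72488 kg·m².
Total I = 0.32097 + 3.5862 + 0.86255 + 0.72488 = 5.4946 kg·m².

5.49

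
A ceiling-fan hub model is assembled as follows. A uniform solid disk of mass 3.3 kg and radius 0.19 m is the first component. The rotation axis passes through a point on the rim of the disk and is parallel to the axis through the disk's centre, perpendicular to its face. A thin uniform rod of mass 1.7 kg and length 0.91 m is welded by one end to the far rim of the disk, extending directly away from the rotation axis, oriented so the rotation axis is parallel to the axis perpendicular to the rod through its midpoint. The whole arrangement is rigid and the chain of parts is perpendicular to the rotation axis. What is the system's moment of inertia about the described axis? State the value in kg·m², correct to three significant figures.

1.48

Solid disk: I_cm = (1/2)MR² = (1/2)(3.3)(0.19)² = 0.059565 kg·m²; centre at d = 0.19 m, so I = I_cm + Md² gives I = 0.059565 + (3.3)(0.19)² = 0.17869 kg·m².
Thin rod: I_cm = (1/12)ML² = (1/12)(1.7)(0.91)² = 0.11731 kg·m²; centre at d = 0.19 + 0.19 + 0.455 = 0.835 m, so I = I_cm + Md² gives I = 0.11731 + (1.7)(0.835)² = 1.3026 kg·m².
Total I = 0.17869 + 1.3026 = 1.4813 kg·m².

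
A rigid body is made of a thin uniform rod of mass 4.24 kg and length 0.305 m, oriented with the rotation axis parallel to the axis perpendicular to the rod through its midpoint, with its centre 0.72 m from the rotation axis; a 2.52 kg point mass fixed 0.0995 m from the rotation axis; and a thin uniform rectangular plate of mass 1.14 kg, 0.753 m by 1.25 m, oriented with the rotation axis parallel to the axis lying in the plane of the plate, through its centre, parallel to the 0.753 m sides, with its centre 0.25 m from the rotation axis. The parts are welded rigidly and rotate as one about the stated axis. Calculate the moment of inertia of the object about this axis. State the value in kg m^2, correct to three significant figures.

2.48

Thin rod: I_cm = (1/12)ML² = (1/12)(4.24)(0.305)² = 0.032869 kg m^2; centre at d = 0.72 m, so the parallel axis theorem gives I = 0.032869 + (4.24)(0.72)² = 2.2309 kg m^2.
Point mass: I_cm = 0; centre at d = 0.0995 m, so the parallel axis theorem gives I = 0 + (2.52)(0.0995)² = 0.024949 kg m^2.
Rectangular plate: I_cm = (1/12)Mb² = (1/12)(1.14)(1.25)² = 0.14844 kg m^2; centre at d = 0.25 m, so the parallel axis theorem gives I = 0.14844 + (1.14)(0.25)² = 0.21969 kg m^2.
Total I = 2.2309 + 0.024949 + 0.21969 = 2.4755 kg m^2.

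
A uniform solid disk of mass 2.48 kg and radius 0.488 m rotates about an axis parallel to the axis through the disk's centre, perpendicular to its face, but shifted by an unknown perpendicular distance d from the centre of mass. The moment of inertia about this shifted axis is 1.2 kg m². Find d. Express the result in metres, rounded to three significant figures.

About the centre-of-mass axis, I_cm = (1/2)MR² = (1/2)(2.48)(0.488)² = 0.2953 kg m².
Parallel axis theorem: I = I_cm + Md², so Md² = 1.2 − 0.2953 = 0.9047 kg m².
d = √(0.9047 / 2.48) = 0.60399 m.

0.604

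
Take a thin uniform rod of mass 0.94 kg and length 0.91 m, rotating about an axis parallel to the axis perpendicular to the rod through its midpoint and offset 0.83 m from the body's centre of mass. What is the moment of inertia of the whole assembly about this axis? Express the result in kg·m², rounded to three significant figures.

0.712

I_cm = (1/12)ML² = (1/12)(0.94)(0.91)² = 0.064868 kg·m²; centre at d = 0.83 m, so the parallel axis theorem gives I = 0.064868 + (0.94)(0.83)² = 0.71243 kg·m².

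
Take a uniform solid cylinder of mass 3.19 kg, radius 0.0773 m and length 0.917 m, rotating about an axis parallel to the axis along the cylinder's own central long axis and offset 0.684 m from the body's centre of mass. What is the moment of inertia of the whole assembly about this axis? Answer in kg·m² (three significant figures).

I_cm = (1/2)MR² = (1/2)(3.19)(0.0773)² = 0.0095306 kg·m²; centre at d = 0.684 m, so I = I_cm + Md² gives I = 0.0095306 + (3.19)(0.684)² = 1.502 kg·m².

1.50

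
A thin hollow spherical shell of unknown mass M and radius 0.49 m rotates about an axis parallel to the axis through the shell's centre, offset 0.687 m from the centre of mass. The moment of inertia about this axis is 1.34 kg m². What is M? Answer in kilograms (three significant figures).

I = I_cm + Md² = (2/3)MR² + Md² = M·[0.666667·(0.49)² + (0.687)²] = M·0.63204.
So M = 1.34 / 0.63204 = 2.1201 kg.

2.12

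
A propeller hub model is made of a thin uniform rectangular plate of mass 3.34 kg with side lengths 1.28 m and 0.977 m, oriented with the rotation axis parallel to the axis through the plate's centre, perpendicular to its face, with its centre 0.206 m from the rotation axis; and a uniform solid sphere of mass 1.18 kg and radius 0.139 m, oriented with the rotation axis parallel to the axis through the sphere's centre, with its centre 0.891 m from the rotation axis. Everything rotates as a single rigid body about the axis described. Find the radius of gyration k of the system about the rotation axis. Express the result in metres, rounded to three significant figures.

0.633

Rectangular plate: I_cm = (1/12)M(a²+b²) = (1/12)(3.34)[(1.28)² + (0.977)²] = 0.7217 kg·m²; centre at d = 0.206 m, so I = I_cm + Md² gives I = 0.7217 + (3.34)(0.206)² = 0.86343 kg·m².
Solid sphere: I_cm = (2/5)MR² = (2/5)(1.18)(0.139)² = 0.0091195 kg·m²; centre at d = 0.891 m, so I = I_cm + Md² gives I = 0.0091195 + (1.18)(0.891)² = 0.9459 kg·m².
Total I = 1.8093 kg·m²; total mass M = 4.52 kg.
k = √(I/M) = √(1.8093/4.52) = 0.63269 m.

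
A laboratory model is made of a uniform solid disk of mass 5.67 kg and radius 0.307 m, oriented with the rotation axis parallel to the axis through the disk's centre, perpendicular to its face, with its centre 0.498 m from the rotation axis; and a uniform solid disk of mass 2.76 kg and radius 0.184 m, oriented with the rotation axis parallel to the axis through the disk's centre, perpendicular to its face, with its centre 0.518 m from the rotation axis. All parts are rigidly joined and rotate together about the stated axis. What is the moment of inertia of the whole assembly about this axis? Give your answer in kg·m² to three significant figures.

Solid disk: I_cm = (1/2)MR² = (1/2)(5.67)(0.307)² = 0.2672 kg·m²; centre at d = 0.498 m, so I = I_cm + Md² gives I = 0.2672 + (5.67)(0.498)² = 1.6734 kg·m².
Solid disk: I_cm = (1/2)MR² = (1/2)(2.76)(0.184)² = 0.046721 kg·m²; centre at d = 0.518 m, so I = I_cm + Md² gives I = 0.046721 + (2.76)(0.518)² = 0.7873 kg·m².
Total I = 1.6734 + 0.7873 = 2.4607 kg·m².

2.46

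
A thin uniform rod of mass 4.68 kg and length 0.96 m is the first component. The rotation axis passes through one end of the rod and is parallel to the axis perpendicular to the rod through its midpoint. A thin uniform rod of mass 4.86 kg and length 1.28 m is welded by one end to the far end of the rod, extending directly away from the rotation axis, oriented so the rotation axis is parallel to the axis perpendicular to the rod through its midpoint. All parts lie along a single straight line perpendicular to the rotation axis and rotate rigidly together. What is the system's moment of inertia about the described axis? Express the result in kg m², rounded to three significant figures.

14.5

Thin rod: I_cm = (1/12)ML² = (1/12)(4.68)(0.96)² = 0.35942 kg m²; centre at d = 0.48 m, so I = I_cm + Md² gives I = 0.35942 + (4.68)(0.48)² = 1.4377 kg m².
Thin rod: I_cm = (1/12)ML² = (1/12)(4.86)(1.28)² = 0.66355 kg m²; centre at d = 0.48 + 0.48 + 0.64 = 1.6 m, so I = I_cm + Md² gives I = 0.66355 + (4.86)(1.6)² = 13.105 kg m².
Total I = 1.4377 + 13.105 = 14.543 kg m².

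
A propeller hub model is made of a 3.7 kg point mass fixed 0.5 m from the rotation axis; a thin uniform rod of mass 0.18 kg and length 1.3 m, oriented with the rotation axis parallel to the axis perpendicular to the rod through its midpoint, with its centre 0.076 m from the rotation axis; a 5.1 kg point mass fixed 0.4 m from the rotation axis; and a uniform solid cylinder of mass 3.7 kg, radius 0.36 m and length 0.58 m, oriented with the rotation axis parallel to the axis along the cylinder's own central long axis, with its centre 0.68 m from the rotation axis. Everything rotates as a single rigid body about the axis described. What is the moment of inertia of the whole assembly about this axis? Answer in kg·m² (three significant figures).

3.72

Point mass: I_cm = 0; centre at d = 0.5 m, so the parallel axis theorem gives I = 0 + (3.7)(0.5)² = 0.925 kg·m².
Thin rod: I_cm = (1/12)ML² = (1/12)(0.18)(1.3)² = 0.02535 kg·m²; centre at d = 0.076 m, so the parallel axis theorem gives I = 0.02535 + (0.18)(0.076)² = 0.02639 kg·m².
Point mass: I_cm = 0; centre at d = 0.4 m, so the parallel axis theorem gives I = 0 + (5.1)(0.4)² = 0.816 kg·m².
Solid cylinder: I_cm = (1/2)MR² = (1/2)(3.7)(0.36)² = 0.23976 kg·m²; centre at d = 0.68 m, so the parallel axis theorem gives I = 0.23976 + (3.7)(0.68)² = 1.9506 kg·m².
Total I = 0.925 + 0.02639 + 0.816 + 1.9506 = 3.718 kg·m².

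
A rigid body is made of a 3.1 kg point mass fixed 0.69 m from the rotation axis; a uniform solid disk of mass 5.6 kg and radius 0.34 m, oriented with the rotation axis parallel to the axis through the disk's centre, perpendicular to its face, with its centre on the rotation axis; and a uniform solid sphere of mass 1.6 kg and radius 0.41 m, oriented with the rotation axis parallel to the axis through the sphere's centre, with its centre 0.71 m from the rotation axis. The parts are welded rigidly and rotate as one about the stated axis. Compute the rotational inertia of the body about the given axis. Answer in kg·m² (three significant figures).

2.71

Point mass: I_cm = 0; centre at d = 0.69 m, so the parallel axis theorem gives I = 0 + (3.1)(0.69)² = 1.4759 kg·m².
Solid disk: I_cm = (1/2)MR² = (1/2)(5.6)(0.34)² = 0.32368 kg·m²; axis through the centre, so I = 0.32368 kg·m².
Solid sphere: I_cm = (2/5)MR² = (2/5)(1.6)(0.41)² = 0.10758 kg·m²; centre at d = 0.71 m, so the parallel axis theorem gives I = 0.10758 + (1.6)(0.71)² = 0.91414 kg·m².
Total I = 1.4759 + 0.32368 + 0.91414 = 2.7137 kg·m².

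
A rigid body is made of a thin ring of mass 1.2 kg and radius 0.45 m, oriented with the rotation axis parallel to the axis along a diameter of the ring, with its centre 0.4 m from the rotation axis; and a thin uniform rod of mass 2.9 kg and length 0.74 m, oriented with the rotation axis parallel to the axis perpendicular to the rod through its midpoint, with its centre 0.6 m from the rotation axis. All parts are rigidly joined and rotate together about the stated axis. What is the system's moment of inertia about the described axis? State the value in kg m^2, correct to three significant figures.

1.49

Thin ring: I_cm = (1/2)MR² = (1/2)(1.2)(0.45)² = 0.1215 kg m^2; centre at d = 0.4 m, so the parallel axis theorem gives I = 0.1215 + (1.2)(0.4)² = 0.3135 kg m^2.
Thin rod: I_cm = (1/12)ML² = (1/12)(2.9)(0.74)² = 0.13234 kg m^2; centre at d = 0.6 m, so the parallel axis theorem gives I = 0.13234 + (2.9)(0.6)² = 1.1763 kg m^2.
Total I = 0.3135 + 1.1763 = 1.4898 kg m^2.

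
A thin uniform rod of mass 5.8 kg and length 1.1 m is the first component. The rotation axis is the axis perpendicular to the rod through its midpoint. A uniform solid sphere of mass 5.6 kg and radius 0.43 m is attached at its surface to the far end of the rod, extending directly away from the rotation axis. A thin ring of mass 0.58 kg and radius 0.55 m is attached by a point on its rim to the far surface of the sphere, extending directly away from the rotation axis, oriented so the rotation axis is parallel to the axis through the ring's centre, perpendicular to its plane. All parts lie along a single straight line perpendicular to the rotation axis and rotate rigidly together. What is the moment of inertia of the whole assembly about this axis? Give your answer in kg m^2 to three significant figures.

8.78

Thin rod: I_cm = (1/12)ML² = (1/12)(5.8)(1.1)² = 0.58483 kg m^2; axis through the centre, so I = 0.58483 kg m^2.
Solid sphere: I_cm = (2/5)MR² = (2/5)(5.6)(0.43)² = 0.41418 kg m^2; centre at d = 0.55 + 0.43 = 0.98 m, so I = I_cm + Md² gives I = 0.41418 + (5.6)(0.98)² = 5.7924 kg m^2.
Thin ring: I_cm = MR² = (0.58)(0.55)² = 0.17545 kg m^2; centre at d = 0.55 + 0.43 + 0.43 + 0.55 = 1.96 m, so I = I_cm + Md² gives I = 0.17545 + (0.58)(1.96)² = 2.4036 kg m^2.
Total I = 0.58483 + 5.7924 + 2.4036 = 8.7808 kg m^2.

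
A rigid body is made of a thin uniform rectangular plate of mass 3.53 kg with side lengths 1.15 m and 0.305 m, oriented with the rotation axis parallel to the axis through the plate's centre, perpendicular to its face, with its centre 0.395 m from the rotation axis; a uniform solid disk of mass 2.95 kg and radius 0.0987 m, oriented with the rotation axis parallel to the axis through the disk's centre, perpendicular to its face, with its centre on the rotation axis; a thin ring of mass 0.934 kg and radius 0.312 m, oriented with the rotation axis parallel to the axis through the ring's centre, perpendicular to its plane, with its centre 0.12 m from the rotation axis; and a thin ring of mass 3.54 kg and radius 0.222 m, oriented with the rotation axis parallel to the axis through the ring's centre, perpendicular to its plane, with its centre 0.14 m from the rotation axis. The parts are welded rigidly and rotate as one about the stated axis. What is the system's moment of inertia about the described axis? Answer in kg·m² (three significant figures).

1.33

Rectangular plate: I_cm = (1/12)M(a²+b²) = (1/12)(3.53)[(1.15)² + (0.305)²] = 0.4164 kg·m²; centre at d = 0.395 m, so I = I_cm + Md² gives I = 0.4164 + (3.53)(0.395)² = 0.96717 kg·m².
Solid disk: I_cm = (1/2)MR² = (1/2)(2.95)(0.0987)² = 0.014369 kg·m²; axis through the centre, so I = 0.014369 kg·m².
Thin ring: I_cm = MR² = (0.934)(0.312)² = 0.090919 kg·m²; centre at d = 0.12 m, so I = I_cm + Md² gives I = 0.090919 + (0.934)(0.12)² = 0.10437 kg·m².
Thin ring: I_cm = MR² = (3.54)(0.222)² = 0.17447 kg·m²; centre at d = 0.14 m, so I = I_cm + Md² gives I = 0.17447 + (3.54)(0.14)² = 0.24385 kg·m².
Total I = 0.96717 + 0.014369 + 0.10437 + 0.24385 = 1.3298 kg·m².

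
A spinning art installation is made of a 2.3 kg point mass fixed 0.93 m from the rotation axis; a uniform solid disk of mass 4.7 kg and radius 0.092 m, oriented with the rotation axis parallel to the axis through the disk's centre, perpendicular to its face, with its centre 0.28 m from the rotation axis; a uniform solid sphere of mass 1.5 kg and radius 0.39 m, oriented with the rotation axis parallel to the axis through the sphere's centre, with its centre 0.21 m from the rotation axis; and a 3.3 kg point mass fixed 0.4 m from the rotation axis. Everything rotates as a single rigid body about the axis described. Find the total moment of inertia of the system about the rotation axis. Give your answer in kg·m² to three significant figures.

3.06

Point mass: I_cm = 0; centre at d = 0.93 m, so the parallel axis theorem gives I = 0 + (2.3)(0.93)² = 1.9893 kg·m².
Solid disk: I_cm = (1/2)MR² = (1/2)(4.7)(0.092)² = 0.01989 kg·m²; centre at d = 0.28 m, so the parallel axis theorem gives I = 0.01989 + (4.7)(0.28)² = 0.38837 kg·m².
Solid sphere: I_cm = (2/5)MR² = (2/5)(1.5)(0.39)² = 0.09126 kg·m²; centre at d = 0.21 m, so the parallel axis theorem gives I = 0.09126 + (1.5)(0.21)² = 0.15741 kg·m².
Point mass: I_cm = 0; centre at d = 0.4 m, so the parallel axis theorem gives I = 0 + (3.3)(0.4)² = 0.528 kg·m².
Total I = 1.9893 + 0.38837 + 0.15741 + 0.528 = 3.0631 kg·m².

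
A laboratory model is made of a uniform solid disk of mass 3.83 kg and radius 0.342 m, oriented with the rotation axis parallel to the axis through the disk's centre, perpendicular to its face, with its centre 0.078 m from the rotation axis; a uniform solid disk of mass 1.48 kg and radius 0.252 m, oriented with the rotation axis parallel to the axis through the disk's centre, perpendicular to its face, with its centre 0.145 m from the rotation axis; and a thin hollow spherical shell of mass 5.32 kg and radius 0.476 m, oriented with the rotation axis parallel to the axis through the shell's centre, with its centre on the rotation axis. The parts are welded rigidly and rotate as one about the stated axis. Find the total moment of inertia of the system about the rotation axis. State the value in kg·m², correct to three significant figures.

Solid disk: I_cm = (1/2)MR² = (1/2)(3.83)(0.342)² = 0.22399 kg·m²; centre at d = 0.078 m, so the parallel axis theorem gives I = 0.22399 + (3.83)(0.078)² = 0.24729 kg·m².
Solid disk: I_cm = (1/2)MR² = (1/2)(1.48)(0.252)² = 0.046993 kg·m²; centre at d = 0.145 m, so the parallel axis theorem gives I = 0.046993 + (1.48)(0.145)² = 0.07811 kg·m².
Spherical shell: I_cm = (2/3)MR² = (2/3)(5.32)(0.476)² = 0.80359 kg·m²; axis through the centre, so I = 0.80359 kg·m².
Total I = 0.24729 + 0.07811 + 0.80359 = 1.129 kg·m².

1.13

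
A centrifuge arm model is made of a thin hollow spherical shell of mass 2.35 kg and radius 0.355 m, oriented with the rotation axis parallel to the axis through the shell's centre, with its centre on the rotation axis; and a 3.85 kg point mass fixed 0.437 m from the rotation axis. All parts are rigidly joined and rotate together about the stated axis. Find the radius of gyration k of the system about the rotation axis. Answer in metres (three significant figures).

Spherical shell: I_cm = (2/3)MR² = (2/3)(2.35)(0.355)² = 0.19744 kg m^2; axis through the centre, so I = 0.19744 kg m^2.
Point mass: I_cm = 0; centre at d = 0.437 m, so the parallel axis theorem gives I = 0 + (3.85)(0.437)² = 0.73523 kg m^2.
Total I = 0.93267 kg m^2; total mass M = 6.2 kg.
k = √(I/M) = √(0.93267/6.2) = 0.38785 m.

0.388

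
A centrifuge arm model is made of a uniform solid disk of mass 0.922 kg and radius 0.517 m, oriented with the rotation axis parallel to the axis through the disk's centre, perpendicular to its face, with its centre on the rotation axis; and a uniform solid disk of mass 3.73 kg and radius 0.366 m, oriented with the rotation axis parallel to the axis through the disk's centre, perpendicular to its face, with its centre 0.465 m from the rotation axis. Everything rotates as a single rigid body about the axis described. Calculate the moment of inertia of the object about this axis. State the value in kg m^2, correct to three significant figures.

Solid disk: I_cm = (1/2)MR² = (1/2)(0.922)(0.517)² = 0.12322 kg m^2; axis through the centre, so I = 0.12322 kg m^2.
Solid disk: I_cm = (1/2)MR² = (1/2)(3.73)(0.366)² = 0.24983 kg m^2; centre at d = 0.465 m, so I = I_cm + Md² gives I = 0.24983 + (3.73)(0.465)² = 1.0563 kg m^2.
Total I = 0.12322 + 1.0563 = 1.1796 kg m^2.

1.18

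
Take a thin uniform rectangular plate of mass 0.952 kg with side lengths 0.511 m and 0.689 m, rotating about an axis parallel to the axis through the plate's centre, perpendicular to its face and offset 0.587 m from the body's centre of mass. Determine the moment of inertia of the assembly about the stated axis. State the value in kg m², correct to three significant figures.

0.386

I_cm = (1/12)M(a²+b²) = (1/12)(0.952)[(0.511)² + (0.689)²] = 0.058377 kg m²; centre at d = 0.587 m, so the parallel axis theorem gives I = 0.058377 + (0.952)(0.587)² = 0.38641 kg m².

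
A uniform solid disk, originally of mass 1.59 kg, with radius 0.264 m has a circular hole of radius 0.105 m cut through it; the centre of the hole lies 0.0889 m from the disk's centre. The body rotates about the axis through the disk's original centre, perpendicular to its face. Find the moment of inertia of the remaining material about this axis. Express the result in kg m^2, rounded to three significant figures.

0.0520

Unpierced body about its centre: I₀ = (1/2)MR² = (1/2)(1.59)(0.264)² = 0.055408 kg m^2.
The removed disk has mass m = M·(r/R)² = (1.59)(0.105/0.264)² = 0.25152 kg (same uniform areal density).
Its moment of inertia about the rotation axis (parallel-axis theorem): I_hole = (1/2)mr² + md² = (1/2)(0.25152)(0.105)² + (0.25152)(0.0889)² = 0.0033743 kg m^2.
Treating the hole as negative mass, I = I₀ − I_hole = 0.055408 − 0.0033743 = 0.052034 kg m^2.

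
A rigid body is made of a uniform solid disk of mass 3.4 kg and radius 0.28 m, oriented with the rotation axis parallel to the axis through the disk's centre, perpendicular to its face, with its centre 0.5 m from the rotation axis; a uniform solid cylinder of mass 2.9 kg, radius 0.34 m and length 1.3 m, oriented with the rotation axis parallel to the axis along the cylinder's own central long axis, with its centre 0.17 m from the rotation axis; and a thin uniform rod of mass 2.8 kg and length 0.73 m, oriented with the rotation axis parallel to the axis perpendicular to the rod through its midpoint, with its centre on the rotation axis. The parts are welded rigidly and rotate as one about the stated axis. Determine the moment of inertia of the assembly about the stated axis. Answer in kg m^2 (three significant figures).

Solid disk: I_cm = (1/2)MR² = (1/2)(3.4)(0.28)² = 0.13328 kg m^2; centre at d = 0.5 m, so the parallel axis theorem gives I = 0.13328 + (3.4)(0.5)² = 0.98328 kg m^2.
Solid cylinder: I_cm = (1/2)MR² = (1/2)(2.9)(0.34)² = 0.16762 kg m^2; centre at d = 0.17 m, so the parallel axis theorem gives I = 0.16762 + (2.9)(0.17)² = 0.25143 kg m^2.
Thin rod: I_cm = (1/12)ML² = (1/12)(2.8)(0.73)² = 0.12434 kg m^2; axis through the centre, so I = 0.12434 kg m^2.
Total I = 0.98328 + 0.25143 + 0.12434 = 1.3591 kg m^2.

1.36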